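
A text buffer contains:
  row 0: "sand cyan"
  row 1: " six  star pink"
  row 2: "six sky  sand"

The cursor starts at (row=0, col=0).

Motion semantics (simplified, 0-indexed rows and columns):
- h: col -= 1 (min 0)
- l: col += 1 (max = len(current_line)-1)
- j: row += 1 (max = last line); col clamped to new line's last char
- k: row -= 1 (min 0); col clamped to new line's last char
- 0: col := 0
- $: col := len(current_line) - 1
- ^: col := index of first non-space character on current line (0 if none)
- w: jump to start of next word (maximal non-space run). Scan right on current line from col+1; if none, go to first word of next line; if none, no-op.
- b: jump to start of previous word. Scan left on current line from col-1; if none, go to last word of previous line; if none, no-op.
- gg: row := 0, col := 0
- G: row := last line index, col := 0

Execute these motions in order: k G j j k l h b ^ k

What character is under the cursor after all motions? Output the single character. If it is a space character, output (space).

Answer: s

Derivation:
After 1 (k): row=0 col=0 char='s'
After 2 (G): row=2 col=0 char='s'
After 3 (j): row=2 col=0 char='s'
After 4 (j): row=2 col=0 char='s'
After 5 (k): row=1 col=0 char='_'
After 6 (l): row=1 col=1 char='s'
After 7 (h): row=1 col=0 char='_'
After 8 (b): row=0 col=5 char='c'
After 9 (^): row=0 col=0 char='s'
After 10 (k): row=0 col=0 char='s'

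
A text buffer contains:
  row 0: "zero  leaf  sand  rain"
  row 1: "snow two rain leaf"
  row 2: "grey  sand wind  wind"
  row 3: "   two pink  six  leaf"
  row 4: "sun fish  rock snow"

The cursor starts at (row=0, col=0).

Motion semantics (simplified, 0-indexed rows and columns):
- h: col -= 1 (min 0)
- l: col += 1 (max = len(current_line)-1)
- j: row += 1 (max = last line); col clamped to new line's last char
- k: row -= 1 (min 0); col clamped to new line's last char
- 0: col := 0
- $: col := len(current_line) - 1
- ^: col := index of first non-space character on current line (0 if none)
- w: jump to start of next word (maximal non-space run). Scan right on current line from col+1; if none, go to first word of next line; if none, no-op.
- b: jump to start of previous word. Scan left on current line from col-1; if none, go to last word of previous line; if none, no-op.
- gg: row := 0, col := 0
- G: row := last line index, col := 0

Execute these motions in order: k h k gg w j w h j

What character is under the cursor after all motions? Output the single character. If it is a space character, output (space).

Answer: n

Derivation:
After 1 (k): row=0 col=0 char='z'
After 2 (h): row=0 col=0 char='z'
After 3 (k): row=0 col=0 char='z'
After 4 (gg): row=0 col=0 char='z'
After 5 (w): row=0 col=6 char='l'
After 6 (j): row=1 col=6 char='w'
After 7 (w): row=1 col=9 char='r'
After 8 (h): row=1 col=8 char='_'
After 9 (j): row=2 col=8 char='n'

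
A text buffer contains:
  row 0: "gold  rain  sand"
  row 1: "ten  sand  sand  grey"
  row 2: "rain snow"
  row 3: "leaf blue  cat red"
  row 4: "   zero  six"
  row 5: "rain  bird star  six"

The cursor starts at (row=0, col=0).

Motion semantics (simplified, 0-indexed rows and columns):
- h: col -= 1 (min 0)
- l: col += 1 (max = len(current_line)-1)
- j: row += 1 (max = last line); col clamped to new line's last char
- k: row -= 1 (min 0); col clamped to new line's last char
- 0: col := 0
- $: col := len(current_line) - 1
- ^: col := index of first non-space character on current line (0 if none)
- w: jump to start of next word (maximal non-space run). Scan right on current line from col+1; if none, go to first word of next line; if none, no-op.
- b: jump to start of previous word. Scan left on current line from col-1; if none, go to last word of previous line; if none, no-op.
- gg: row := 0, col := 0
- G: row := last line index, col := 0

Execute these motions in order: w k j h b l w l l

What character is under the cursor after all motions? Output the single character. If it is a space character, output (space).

After 1 (w): row=0 col=6 char='r'
After 2 (k): row=0 col=6 char='r'
After 3 (j): row=1 col=6 char='a'
After 4 (h): row=1 col=5 char='s'
After 5 (b): row=1 col=0 char='t'
After 6 (l): row=1 col=1 char='e'
After 7 (w): row=1 col=5 char='s'
After 8 (l): row=1 col=6 char='a'
After 9 (l): row=1 col=7 char='n'

Answer: n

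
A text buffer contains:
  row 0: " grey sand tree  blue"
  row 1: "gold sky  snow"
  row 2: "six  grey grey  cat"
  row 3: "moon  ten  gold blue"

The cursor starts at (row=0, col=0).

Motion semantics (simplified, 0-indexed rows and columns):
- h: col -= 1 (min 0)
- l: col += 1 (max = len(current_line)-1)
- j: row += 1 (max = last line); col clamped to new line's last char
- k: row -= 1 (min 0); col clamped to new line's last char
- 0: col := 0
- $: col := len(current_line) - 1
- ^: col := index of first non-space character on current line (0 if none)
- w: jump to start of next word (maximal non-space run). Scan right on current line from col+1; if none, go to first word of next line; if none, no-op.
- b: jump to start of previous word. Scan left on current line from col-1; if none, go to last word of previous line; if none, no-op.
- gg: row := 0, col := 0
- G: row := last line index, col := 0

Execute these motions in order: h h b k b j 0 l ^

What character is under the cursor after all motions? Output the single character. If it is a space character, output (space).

After 1 (h): row=0 col=0 char='_'
After 2 (h): row=0 col=0 char='_'
After 3 (b): row=0 col=0 char='_'
After 4 (k): row=0 col=0 char='_'
After 5 (b): row=0 col=0 char='_'
After 6 (j): row=1 col=0 char='g'
After 7 (0): row=1 col=0 char='g'
After 8 (l): row=1 col=1 char='o'
After 9 (^): row=1 col=0 char='g'

Answer: g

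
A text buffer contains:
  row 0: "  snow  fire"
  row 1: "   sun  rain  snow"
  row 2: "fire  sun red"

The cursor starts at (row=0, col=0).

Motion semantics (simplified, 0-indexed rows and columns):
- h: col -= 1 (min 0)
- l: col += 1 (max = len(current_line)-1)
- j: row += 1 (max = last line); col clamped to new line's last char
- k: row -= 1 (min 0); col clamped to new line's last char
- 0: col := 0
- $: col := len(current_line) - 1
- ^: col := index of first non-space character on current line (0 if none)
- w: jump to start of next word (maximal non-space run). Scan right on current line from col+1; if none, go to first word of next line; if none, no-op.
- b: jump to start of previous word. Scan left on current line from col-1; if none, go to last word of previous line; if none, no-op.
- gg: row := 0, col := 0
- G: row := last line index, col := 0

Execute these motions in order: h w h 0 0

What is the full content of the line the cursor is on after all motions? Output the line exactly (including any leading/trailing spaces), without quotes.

Answer:   snow  fire

Derivation:
After 1 (h): row=0 col=0 char='_'
After 2 (w): row=0 col=2 char='s'
After 3 (h): row=0 col=1 char='_'
After 4 (0): row=0 col=0 char='_'
After 5 (0): row=0 col=0 char='_'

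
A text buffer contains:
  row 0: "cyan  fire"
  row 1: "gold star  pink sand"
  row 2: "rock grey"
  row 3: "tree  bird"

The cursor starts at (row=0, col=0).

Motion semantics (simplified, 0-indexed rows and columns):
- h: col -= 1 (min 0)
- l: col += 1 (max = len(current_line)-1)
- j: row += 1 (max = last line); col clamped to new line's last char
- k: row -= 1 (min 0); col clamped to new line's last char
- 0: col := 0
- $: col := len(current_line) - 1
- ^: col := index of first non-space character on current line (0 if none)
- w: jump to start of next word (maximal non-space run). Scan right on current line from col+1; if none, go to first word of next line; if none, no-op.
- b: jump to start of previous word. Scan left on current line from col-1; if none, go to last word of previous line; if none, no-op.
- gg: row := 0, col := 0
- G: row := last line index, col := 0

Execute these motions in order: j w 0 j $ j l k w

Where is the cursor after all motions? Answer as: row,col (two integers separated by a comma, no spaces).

Answer: 3,0

Derivation:
After 1 (j): row=1 col=0 char='g'
After 2 (w): row=1 col=5 char='s'
After 3 (0): row=1 col=0 char='g'
After 4 (j): row=2 col=0 char='r'
After 5 ($): row=2 col=8 char='y'
After 6 (j): row=3 col=8 char='r'
After 7 (l): row=3 col=9 char='d'
After 8 (k): row=2 col=8 char='y'
After 9 (w): row=3 col=0 char='t'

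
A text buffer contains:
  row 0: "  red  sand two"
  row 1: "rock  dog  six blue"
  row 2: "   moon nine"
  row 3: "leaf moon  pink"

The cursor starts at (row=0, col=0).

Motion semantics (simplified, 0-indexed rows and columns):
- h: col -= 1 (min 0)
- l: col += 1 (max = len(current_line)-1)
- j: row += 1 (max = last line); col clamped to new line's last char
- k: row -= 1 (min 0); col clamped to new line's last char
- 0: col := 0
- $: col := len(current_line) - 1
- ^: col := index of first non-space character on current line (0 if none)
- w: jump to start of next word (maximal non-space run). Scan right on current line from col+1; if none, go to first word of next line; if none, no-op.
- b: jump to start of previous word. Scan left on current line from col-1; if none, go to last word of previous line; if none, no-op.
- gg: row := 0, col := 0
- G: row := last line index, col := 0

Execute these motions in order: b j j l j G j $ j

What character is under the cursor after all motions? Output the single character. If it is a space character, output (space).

After 1 (b): row=0 col=0 char='_'
After 2 (j): row=1 col=0 char='r'
After 3 (j): row=2 col=0 char='_'
After 4 (l): row=2 col=1 char='_'
After 5 (j): row=3 col=1 char='e'
After 6 (G): row=3 col=0 char='l'
After 7 (j): row=3 col=0 char='l'
After 8 ($): row=3 col=14 char='k'
After 9 (j): row=3 col=14 char='k'

Answer: k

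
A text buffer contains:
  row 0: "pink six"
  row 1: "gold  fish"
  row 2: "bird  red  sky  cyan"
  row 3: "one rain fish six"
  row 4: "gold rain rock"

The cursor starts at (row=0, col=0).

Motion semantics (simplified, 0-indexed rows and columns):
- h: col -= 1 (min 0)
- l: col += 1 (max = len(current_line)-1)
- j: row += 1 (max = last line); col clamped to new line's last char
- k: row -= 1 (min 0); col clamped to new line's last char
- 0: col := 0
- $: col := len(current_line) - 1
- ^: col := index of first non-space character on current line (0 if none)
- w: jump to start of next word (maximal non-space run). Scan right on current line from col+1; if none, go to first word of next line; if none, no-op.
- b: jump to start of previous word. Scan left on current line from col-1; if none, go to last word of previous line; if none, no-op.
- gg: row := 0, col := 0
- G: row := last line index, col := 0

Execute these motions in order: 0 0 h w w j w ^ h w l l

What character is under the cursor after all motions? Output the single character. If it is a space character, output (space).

Answer: d

Derivation:
After 1 (0): row=0 col=0 char='p'
After 2 (0): row=0 col=0 char='p'
After 3 (h): row=0 col=0 char='p'
After 4 (w): row=0 col=5 char='s'
After 5 (w): row=1 col=0 char='g'
After 6 (j): row=2 col=0 char='b'
After 7 (w): row=2 col=6 char='r'
After 8 (^): row=2 col=0 char='b'
After 9 (h): row=2 col=0 char='b'
After 10 (w): row=2 col=6 char='r'
After 11 (l): row=2 col=7 char='e'
After 12 (l): row=2 col=8 char='d'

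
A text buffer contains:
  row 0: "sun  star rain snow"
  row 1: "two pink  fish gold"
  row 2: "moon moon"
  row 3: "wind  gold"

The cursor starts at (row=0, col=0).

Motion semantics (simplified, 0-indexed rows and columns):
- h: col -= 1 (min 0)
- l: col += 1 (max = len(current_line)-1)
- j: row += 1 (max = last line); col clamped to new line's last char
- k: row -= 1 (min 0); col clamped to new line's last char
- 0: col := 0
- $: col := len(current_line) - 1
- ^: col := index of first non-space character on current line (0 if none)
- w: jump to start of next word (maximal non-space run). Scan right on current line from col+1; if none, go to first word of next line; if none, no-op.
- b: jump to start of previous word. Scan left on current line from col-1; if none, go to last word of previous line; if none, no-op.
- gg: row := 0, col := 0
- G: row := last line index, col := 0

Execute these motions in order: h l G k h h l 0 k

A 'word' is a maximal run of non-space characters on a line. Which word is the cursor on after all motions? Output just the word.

After 1 (h): row=0 col=0 char='s'
After 2 (l): row=0 col=1 char='u'
After 3 (G): row=3 col=0 char='w'
After 4 (k): row=2 col=0 char='m'
After 5 (h): row=2 col=0 char='m'
After 6 (h): row=2 col=0 char='m'
After 7 (l): row=2 col=1 char='o'
After 8 (0): row=2 col=0 char='m'
After 9 (k): row=1 col=0 char='t'

Answer: two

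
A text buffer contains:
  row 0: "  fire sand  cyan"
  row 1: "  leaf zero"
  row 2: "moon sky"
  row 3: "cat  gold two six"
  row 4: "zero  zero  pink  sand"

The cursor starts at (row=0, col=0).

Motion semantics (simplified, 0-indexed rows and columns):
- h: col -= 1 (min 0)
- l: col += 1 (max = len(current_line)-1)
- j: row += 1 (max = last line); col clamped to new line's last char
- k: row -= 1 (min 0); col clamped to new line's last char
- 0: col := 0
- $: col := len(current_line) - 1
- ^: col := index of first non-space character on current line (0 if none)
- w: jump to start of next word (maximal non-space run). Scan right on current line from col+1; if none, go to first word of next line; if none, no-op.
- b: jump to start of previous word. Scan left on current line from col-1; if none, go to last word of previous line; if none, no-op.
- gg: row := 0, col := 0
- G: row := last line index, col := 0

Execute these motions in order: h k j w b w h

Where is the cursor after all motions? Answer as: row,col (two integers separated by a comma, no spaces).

After 1 (h): row=0 col=0 char='_'
After 2 (k): row=0 col=0 char='_'
After 3 (j): row=1 col=0 char='_'
After 4 (w): row=1 col=2 char='l'
After 5 (b): row=0 col=13 char='c'
After 6 (w): row=1 col=2 char='l'
After 7 (h): row=1 col=1 char='_'

Answer: 1,1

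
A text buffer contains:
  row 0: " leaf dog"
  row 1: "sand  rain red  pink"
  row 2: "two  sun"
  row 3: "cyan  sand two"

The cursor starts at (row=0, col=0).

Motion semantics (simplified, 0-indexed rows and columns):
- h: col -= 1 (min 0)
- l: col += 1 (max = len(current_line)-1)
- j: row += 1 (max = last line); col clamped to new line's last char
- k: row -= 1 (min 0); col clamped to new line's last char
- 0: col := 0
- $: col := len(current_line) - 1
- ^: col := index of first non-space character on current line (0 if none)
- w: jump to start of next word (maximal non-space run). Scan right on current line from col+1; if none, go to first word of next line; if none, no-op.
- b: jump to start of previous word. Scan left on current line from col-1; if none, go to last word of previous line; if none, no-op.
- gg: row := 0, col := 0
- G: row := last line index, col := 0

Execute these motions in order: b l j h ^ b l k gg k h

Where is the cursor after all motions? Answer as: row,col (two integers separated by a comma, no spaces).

After 1 (b): row=0 col=0 char='_'
After 2 (l): row=0 col=1 char='l'
After 3 (j): row=1 col=1 char='a'
After 4 (h): row=1 col=0 char='s'
After 5 (^): row=1 col=0 char='s'
After 6 (b): row=0 col=6 char='d'
After 7 (l): row=0 col=7 char='o'
After 8 (k): row=0 col=7 char='o'
After 9 (gg): row=0 col=0 char='_'
After 10 (k): row=0 col=0 char='_'
After 11 (h): row=0 col=0 char='_'

Answer: 0,0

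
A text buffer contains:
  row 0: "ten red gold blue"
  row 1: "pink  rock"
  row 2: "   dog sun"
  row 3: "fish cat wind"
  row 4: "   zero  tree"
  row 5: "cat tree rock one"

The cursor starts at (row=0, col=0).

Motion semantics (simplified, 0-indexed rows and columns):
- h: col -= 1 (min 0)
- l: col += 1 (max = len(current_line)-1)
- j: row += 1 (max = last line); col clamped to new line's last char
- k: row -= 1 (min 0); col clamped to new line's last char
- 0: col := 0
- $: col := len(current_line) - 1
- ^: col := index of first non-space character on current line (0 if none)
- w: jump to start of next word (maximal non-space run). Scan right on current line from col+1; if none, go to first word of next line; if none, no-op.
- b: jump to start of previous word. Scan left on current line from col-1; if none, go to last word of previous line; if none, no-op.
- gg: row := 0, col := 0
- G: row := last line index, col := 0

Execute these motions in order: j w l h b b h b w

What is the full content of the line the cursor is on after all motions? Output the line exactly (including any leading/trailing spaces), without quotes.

After 1 (j): row=1 col=0 char='p'
After 2 (w): row=1 col=6 char='r'
After 3 (l): row=1 col=7 char='o'
After 4 (h): row=1 col=6 char='r'
After 5 (b): row=1 col=0 char='p'
After 6 (b): row=0 col=13 char='b'
After 7 (h): row=0 col=12 char='_'
After 8 (b): row=0 col=8 char='g'
After 9 (w): row=0 col=13 char='b'

Answer: ten red gold blue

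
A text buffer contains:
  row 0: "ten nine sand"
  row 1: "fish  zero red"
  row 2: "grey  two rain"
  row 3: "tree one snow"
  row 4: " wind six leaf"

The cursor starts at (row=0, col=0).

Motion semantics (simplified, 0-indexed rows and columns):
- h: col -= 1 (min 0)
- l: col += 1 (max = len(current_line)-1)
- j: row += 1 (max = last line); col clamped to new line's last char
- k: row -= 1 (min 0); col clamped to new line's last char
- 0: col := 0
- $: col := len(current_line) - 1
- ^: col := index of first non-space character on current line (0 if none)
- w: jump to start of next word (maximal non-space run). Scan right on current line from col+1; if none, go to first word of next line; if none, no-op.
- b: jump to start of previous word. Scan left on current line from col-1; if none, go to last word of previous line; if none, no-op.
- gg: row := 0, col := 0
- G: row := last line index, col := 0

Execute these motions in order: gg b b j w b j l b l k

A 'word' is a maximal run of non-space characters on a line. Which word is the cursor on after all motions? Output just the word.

After 1 (gg): row=0 col=0 char='t'
After 2 (b): row=0 col=0 char='t'
After 3 (b): row=0 col=0 char='t'
After 4 (j): row=1 col=0 char='f'
After 5 (w): row=1 col=6 char='z'
After 6 (b): row=1 col=0 char='f'
After 7 (j): row=2 col=0 char='g'
After 8 (l): row=2 col=1 char='r'
After 9 (b): row=2 col=0 char='g'
After 10 (l): row=2 col=1 char='r'
After 11 (k): row=1 col=1 char='i'

Answer: fish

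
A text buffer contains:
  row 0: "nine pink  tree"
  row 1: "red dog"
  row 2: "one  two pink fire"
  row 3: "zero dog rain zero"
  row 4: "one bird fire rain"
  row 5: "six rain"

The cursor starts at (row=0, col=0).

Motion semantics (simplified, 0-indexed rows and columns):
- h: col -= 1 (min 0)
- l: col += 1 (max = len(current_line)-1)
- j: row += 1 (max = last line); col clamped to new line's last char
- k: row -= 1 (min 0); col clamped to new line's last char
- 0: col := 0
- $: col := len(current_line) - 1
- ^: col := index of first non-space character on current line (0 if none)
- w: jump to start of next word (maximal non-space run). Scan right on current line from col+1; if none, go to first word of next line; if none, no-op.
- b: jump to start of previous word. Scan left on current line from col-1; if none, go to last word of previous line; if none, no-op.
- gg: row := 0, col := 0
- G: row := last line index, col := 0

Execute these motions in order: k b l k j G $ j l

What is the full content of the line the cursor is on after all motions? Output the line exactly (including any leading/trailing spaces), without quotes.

Answer: six rain

Derivation:
After 1 (k): row=0 col=0 char='n'
After 2 (b): row=0 col=0 char='n'
After 3 (l): row=0 col=1 char='i'
After 4 (k): row=0 col=1 char='i'
After 5 (j): row=1 col=1 char='e'
After 6 (G): row=5 col=0 char='s'
After 7 ($): row=5 col=7 char='n'
After 8 (j): row=5 col=7 char='n'
After 9 (l): row=5 col=7 char='n'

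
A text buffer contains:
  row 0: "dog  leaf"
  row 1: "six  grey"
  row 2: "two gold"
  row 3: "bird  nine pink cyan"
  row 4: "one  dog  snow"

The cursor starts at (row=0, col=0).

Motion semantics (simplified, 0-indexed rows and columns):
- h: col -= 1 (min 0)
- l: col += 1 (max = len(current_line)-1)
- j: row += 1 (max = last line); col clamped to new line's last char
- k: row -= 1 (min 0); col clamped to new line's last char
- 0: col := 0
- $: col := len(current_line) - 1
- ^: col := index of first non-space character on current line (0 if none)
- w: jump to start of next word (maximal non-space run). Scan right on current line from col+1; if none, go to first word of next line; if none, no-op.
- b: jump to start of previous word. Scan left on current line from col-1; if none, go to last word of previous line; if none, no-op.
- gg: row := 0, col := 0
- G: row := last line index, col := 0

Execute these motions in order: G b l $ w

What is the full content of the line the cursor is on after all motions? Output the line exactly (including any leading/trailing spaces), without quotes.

After 1 (G): row=4 col=0 char='o'
After 2 (b): row=3 col=16 char='c'
After 3 (l): row=3 col=17 char='y'
After 4 ($): row=3 col=19 char='n'
After 5 (w): row=4 col=0 char='o'

Answer: one  dog  snow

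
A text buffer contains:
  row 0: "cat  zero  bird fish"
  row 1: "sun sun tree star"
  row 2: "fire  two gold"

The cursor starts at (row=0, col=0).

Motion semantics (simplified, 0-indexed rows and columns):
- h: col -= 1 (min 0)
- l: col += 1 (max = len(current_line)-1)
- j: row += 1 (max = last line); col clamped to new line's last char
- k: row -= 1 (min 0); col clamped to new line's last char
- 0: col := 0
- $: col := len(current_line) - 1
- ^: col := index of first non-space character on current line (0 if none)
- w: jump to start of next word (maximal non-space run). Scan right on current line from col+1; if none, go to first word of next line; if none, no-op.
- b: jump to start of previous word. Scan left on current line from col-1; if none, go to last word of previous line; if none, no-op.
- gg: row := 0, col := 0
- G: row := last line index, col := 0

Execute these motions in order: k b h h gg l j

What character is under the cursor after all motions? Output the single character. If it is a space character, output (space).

After 1 (k): row=0 col=0 char='c'
After 2 (b): row=0 col=0 char='c'
After 3 (h): row=0 col=0 char='c'
After 4 (h): row=0 col=0 char='c'
After 5 (gg): row=0 col=0 char='c'
After 6 (l): row=0 col=1 char='a'
After 7 (j): row=1 col=1 char='u'

Answer: u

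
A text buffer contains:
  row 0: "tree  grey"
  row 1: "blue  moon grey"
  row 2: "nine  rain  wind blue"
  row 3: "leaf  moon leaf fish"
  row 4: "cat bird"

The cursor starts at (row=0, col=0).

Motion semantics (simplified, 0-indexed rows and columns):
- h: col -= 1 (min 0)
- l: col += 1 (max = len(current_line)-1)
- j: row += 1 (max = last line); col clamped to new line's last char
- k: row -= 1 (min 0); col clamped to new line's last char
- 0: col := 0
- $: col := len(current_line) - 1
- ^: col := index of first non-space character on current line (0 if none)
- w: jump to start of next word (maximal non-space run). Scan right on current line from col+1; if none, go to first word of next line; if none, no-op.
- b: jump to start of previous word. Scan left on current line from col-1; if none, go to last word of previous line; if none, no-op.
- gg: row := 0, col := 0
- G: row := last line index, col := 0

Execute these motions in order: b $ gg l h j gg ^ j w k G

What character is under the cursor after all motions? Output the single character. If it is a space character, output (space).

After 1 (b): row=0 col=0 char='t'
After 2 ($): row=0 col=9 char='y'
After 3 (gg): row=0 col=0 char='t'
After 4 (l): row=0 col=1 char='r'
After 5 (h): row=0 col=0 char='t'
After 6 (j): row=1 col=0 char='b'
After 7 (gg): row=0 col=0 char='t'
After 8 (^): row=0 col=0 char='t'
After 9 (j): row=1 col=0 char='b'
After 10 (w): row=1 col=6 char='m'
After 11 (k): row=0 col=6 char='g'
After 12 (G): row=4 col=0 char='c'

Answer: c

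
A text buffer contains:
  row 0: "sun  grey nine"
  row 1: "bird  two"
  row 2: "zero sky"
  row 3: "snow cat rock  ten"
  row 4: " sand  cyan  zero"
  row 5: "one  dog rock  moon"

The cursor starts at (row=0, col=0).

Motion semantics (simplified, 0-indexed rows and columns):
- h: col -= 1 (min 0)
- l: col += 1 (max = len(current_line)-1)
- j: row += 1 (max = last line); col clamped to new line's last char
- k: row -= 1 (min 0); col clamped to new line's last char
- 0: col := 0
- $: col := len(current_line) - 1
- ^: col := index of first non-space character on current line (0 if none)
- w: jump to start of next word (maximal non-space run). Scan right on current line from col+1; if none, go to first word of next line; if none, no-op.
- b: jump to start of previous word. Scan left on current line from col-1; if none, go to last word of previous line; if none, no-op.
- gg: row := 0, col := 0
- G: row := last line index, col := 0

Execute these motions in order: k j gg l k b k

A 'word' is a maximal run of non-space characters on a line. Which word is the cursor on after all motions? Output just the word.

Answer: sun

Derivation:
After 1 (k): row=0 col=0 char='s'
After 2 (j): row=1 col=0 char='b'
After 3 (gg): row=0 col=0 char='s'
After 4 (l): row=0 col=1 char='u'
After 5 (k): row=0 col=1 char='u'
After 6 (b): row=0 col=0 char='s'
After 7 (k): row=0 col=0 char='s'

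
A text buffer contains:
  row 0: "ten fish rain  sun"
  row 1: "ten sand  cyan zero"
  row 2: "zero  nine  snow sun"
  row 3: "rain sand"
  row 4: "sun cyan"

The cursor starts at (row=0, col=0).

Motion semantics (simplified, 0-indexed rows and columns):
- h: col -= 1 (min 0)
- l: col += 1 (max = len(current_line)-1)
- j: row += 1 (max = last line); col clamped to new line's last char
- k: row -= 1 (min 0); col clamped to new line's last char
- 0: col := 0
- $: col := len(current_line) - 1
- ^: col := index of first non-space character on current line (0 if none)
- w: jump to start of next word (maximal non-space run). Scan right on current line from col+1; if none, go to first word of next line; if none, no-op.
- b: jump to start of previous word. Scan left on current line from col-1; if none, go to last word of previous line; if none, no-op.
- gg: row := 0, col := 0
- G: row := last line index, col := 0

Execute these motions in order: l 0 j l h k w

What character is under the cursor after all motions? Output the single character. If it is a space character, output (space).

Answer: f

Derivation:
After 1 (l): row=0 col=1 char='e'
After 2 (0): row=0 col=0 char='t'
After 3 (j): row=1 col=0 char='t'
After 4 (l): row=1 col=1 char='e'
After 5 (h): row=1 col=0 char='t'
After 6 (k): row=0 col=0 char='t'
After 7 (w): row=0 col=4 char='f'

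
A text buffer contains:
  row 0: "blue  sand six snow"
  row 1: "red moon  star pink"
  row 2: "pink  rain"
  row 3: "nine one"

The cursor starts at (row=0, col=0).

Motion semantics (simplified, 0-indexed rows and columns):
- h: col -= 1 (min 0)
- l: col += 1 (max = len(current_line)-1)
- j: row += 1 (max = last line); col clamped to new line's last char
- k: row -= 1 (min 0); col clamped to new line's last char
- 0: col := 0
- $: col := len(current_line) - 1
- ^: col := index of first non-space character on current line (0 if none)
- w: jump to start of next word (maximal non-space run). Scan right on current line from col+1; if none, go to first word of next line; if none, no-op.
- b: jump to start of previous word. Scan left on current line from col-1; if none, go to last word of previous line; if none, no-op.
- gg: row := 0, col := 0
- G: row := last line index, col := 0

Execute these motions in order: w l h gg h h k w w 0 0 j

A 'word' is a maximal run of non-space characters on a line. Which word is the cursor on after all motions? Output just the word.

Answer: red

Derivation:
After 1 (w): row=0 col=6 char='s'
After 2 (l): row=0 col=7 char='a'
After 3 (h): row=0 col=6 char='s'
After 4 (gg): row=0 col=0 char='b'
After 5 (h): row=0 col=0 char='b'
After 6 (h): row=0 col=0 char='b'
After 7 (k): row=0 col=0 char='b'
After 8 (w): row=0 col=6 char='s'
After 9 (w): row=0 col=11 char='s'
After 10 (0): row=0 col=0 char='b'
After 11 (0): row=0 col=0 char='b'
After 12 (j): row=1 col=0 char='r'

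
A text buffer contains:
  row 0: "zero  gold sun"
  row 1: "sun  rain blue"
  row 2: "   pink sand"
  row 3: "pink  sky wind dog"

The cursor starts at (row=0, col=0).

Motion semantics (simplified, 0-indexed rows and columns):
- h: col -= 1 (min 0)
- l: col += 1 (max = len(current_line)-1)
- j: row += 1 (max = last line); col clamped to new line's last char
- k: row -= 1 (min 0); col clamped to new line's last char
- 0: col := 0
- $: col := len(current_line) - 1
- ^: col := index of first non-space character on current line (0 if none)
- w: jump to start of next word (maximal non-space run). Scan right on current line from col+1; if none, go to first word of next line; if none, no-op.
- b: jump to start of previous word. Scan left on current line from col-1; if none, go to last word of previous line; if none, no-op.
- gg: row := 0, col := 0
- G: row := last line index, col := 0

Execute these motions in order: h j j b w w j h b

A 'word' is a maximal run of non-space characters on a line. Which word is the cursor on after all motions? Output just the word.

Answer: sky

Derivation:
After 1 (h): row=0 col=0 char='z'
After 2 (j): row=1 col=0 char='s'
After 3 (j): row=2 col=0 char='_'
After 4 (b): row=1 col=10 char='b'
After 5 (w): row=2 col=3 char='p'
After 6 (w): row=2 col=8 char='s'
After 7 (j): row=3 col=8 char='y'
After 8 (h): row=3 col=7 char='k'
After 9 (b): row=3 col=6 char='s'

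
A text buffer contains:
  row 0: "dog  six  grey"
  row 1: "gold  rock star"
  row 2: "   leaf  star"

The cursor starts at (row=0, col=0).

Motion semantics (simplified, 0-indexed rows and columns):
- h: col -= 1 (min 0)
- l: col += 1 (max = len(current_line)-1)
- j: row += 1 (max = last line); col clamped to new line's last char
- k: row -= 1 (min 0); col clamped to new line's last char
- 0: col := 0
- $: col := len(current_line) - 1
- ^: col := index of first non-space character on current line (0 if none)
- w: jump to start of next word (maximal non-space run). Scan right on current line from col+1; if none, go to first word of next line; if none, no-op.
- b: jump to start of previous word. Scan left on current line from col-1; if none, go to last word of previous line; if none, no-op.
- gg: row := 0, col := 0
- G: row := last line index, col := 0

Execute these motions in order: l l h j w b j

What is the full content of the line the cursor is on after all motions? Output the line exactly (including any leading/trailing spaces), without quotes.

Answer:    leaf  star

Derivation:
After 1 (l): row=0 col=1 char='o'
After 2 (l): row=0 col=2 char='g'
After 3 (h): row=0 col=1 char='o'
After 4 (j): row=1 col=1 char='o'
After 5 (w): row=1 col=6 char='r'
After 6 (b): row=1 col=0 char='g'
After 7 (j): row=2 col=0 char='_'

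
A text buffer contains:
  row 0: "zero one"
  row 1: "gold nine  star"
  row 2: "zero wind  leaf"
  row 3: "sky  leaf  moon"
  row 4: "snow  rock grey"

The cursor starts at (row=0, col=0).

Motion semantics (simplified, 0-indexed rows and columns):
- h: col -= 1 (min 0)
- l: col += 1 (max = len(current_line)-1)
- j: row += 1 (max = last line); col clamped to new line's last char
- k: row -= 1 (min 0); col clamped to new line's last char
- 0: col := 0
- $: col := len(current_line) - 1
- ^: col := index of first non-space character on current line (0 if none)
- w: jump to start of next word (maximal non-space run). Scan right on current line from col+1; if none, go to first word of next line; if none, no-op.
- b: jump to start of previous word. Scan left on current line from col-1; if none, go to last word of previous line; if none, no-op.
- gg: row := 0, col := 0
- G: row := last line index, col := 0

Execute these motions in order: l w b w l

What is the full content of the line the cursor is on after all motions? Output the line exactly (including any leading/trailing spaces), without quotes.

Answer: zero one

Derivation:
After 1 (l): row=0 col=1 char='e'
After 2 (w): row=0 col=5 char='o'
After 3 (b): row=0 col=0 char='z'
After 4 (w): row=0 col=5 char='o'
After 5 (l): row=0 col=6 char='n'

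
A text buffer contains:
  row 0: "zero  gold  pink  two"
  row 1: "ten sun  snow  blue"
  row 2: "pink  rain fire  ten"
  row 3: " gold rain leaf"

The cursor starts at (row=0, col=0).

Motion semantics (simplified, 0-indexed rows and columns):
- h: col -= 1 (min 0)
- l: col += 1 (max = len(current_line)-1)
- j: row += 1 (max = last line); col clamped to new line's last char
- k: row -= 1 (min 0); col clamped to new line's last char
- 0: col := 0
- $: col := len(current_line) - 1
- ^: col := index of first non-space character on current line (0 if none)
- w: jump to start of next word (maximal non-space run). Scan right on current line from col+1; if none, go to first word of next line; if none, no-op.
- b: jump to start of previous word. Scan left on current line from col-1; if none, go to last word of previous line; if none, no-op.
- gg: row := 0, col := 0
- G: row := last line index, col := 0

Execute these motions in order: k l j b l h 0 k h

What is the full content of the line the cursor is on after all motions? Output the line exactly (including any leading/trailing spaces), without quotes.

Answer: zero  gold  pink  two

Derivation:
After 1 (k): row=0 col=0 char='z'
After 2 (l): row=0 col=1 char='e'
After 3 (j): row=1 col=1 char='e'
After 4 (b): row=1 col=0 char='t'
After 5 (l): row=1 col=1 char='e'
After 6 (h): row=1 col=0 char='t'
After 7 (0): row=1 col=0 char='t'
After 8 (k): row=0 col=0 char='z'
After 9 (h): row=0 col=0 char='z'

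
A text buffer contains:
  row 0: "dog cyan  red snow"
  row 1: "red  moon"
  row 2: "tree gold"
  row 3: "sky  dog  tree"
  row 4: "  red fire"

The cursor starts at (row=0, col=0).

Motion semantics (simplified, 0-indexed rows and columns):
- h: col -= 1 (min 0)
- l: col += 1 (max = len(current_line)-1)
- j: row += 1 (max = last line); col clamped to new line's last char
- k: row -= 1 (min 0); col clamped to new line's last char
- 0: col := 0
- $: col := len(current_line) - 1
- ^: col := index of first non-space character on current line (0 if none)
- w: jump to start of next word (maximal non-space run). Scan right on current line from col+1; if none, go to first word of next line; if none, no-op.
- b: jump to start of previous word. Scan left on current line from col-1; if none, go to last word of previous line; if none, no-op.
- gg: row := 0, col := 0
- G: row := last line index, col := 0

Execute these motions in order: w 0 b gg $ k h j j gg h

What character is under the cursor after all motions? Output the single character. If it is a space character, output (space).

After 1 (w): row=0 col=4 char='c'
After 2 (0): row=0 col=0 char='d'
After 3 (b): row=0 col=0 char='d'
After 4 (gg): row=0 col=0 char='d'
After 5 ($): row=0 col=17 char='w'
After 6 (k): row=0 col=17 char='w'
After 7 (h): row=0 col=16 char='o'
After 8 (j): row=1 col=8 char='n'
After 9 (j): row=2 col=8 char='d'
After 10 (gg): row=0 col=0 char='d'
After 11 (h): row=0 col=0 char='d'

Answer: d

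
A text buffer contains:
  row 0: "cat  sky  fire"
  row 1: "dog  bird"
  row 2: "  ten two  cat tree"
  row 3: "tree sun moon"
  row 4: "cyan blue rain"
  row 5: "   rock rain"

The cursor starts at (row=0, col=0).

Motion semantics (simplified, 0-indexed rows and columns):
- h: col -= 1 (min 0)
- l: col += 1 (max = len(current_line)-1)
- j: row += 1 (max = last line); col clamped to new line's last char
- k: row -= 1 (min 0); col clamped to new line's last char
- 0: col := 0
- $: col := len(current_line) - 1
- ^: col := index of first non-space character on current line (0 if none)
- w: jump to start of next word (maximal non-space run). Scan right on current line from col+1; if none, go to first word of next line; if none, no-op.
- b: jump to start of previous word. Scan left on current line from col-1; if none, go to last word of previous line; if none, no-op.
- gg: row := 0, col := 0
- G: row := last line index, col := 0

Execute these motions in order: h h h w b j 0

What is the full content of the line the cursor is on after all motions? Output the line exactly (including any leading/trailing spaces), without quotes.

After 1 (h): row=0 col=0 char='c'
After 2 (h): row=0 col=0 char='c'
After 3 (h): row=0 col=0 char='c'
After 4 (w): row=0 col=5 char='s'
After 5 (b): row=0 col=0 char='c'
After 6 (j): row=1 col=0 char='d'
After 7 (0): row=1 col=0 char='d'

Answer: dog  bird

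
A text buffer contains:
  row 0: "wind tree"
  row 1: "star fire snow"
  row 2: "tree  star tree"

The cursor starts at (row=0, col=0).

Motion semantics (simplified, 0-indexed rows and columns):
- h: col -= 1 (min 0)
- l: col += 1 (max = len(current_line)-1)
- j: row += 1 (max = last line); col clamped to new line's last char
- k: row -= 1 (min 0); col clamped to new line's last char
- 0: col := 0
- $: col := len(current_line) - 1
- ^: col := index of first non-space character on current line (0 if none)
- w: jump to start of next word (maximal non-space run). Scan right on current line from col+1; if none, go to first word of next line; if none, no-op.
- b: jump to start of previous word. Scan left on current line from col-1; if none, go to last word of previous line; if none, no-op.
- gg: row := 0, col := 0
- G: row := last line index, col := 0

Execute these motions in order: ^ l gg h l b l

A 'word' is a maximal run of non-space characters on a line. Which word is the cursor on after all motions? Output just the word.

After 1 (^): row=0 col=0 char='w'
After 2 (l): row=0 col=1 char='i'
After 3 (gg): row=0 col=0 char='w'
After 4 (h): row=0 col=0 char='w'
After 5 (l): row=0 col=1 char='i'
After 6 (b): row=0 col=0 char='w'
After 7 (l): row=0 col=1 char='i'

Answer: wind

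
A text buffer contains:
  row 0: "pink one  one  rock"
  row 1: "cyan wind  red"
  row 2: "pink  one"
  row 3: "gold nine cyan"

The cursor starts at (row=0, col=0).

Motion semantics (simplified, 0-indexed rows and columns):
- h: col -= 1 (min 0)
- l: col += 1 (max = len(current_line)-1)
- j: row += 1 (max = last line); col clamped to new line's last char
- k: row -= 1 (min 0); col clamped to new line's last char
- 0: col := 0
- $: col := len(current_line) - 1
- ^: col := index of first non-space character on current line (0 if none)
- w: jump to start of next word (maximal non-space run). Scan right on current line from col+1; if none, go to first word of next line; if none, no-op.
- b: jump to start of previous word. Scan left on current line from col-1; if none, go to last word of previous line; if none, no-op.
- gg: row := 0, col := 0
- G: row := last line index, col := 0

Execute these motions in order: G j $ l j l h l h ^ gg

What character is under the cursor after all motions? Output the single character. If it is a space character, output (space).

After 1 (G): row=3 col=0 char='g'
After 2 (j): row=3 col=0 char='g'
After 3 ($): row=3 col=13 char='n'
After 4 (l): row=3 col=13 char='n'
After 5 (j): row=3 col=13 char='n'
After 6 (l): row=3 col=13 char='n'
After 7 (h): row=3 col=12 char='a'
After 8 (l): row=3 col=13 char='n'
After 9 (h): row=3 col=12 char='a'
After 10 (^): row=3 col=0 char='g'
After 11 (gg): row=0 col=0 char='p'

Answer: p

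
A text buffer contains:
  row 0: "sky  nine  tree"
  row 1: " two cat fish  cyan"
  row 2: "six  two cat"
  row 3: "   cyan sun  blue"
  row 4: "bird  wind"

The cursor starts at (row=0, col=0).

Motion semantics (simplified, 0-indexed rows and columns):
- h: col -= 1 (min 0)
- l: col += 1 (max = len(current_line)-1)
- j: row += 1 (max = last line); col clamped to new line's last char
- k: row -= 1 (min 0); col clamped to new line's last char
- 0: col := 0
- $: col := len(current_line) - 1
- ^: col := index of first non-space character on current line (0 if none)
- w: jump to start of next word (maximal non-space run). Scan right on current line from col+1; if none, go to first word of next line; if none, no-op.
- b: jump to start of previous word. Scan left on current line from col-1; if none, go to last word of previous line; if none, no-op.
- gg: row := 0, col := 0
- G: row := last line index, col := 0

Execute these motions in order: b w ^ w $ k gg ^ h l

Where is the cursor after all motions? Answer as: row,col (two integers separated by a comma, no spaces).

Answer: 0,1

Derivation:
After 1 (b): row=0 col=0 char='s'
After 2 (w): row=0 col=5 char='n'
After 3 (^): row=0 col=0 char='s'
After 4 (w): row=0 col=5 char='n'
After 5 ($): row=0 col=14 char='e'
After 6 (k): row=0 col=14 char='e'
After 7 (gg): row=0 col=0 char='s'
After 8 (^): row=0 col=0 char='s'
After 9 (h): row=0 col=0 char='s'
After 10 (l): row=0 col=1 char='k'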